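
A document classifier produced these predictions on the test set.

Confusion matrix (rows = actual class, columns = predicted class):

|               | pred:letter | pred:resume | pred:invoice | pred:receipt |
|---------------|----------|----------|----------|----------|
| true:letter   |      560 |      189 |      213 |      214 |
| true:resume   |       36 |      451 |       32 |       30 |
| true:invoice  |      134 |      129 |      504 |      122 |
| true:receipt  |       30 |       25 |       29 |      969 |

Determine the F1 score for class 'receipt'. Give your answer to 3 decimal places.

0.812

Treat 'receipt' as positive and all other classes as negative.
F1 score = 2·TP/(2·TP+FP+FN).
receipt: TP=969, FP=214+30+122=366, FN=30+25+29=84 → 1938/2388 = 0.8116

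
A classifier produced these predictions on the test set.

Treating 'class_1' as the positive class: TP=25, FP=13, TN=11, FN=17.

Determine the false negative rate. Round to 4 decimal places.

FNR = FN/(FN+TP) = 17/(17+25) = 0.4048

0.4048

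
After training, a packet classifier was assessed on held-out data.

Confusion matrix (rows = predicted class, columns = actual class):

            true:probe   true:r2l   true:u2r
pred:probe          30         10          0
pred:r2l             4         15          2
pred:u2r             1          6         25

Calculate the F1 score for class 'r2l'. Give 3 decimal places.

0.577

F1 score = 2·TP/(2·TP+FP+FN).
r2l: TP=15, FP=4+2=6, FN=10+6=16 → 30/52 = 0.5769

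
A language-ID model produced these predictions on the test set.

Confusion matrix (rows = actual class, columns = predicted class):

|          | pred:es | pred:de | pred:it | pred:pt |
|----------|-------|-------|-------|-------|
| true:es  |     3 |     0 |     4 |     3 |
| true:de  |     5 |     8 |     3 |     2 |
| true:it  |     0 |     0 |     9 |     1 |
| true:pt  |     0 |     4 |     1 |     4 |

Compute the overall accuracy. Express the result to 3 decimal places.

Accuracy = trace / total = (3+8+9+4=24) / 47 = 24/47 = 0.511

0.511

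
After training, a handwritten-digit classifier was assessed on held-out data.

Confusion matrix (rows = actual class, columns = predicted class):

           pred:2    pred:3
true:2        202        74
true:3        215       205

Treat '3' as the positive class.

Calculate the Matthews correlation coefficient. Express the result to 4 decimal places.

0.2196

MCC = (TP·TN − FP·FN) / √((TP+FP)(TP+FN)(TN+FP)(TN+FN))
Numerator = 205·202 − 74·215 = 25500
Denominator = √(279·420·276·417) = √13486480560 = 116131.3074
MCC = 25500 / 116131.3074 = 0.2196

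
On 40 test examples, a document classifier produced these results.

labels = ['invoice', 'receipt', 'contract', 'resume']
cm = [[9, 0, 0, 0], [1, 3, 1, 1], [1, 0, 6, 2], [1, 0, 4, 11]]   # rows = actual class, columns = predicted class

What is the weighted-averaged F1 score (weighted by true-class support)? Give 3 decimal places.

0.721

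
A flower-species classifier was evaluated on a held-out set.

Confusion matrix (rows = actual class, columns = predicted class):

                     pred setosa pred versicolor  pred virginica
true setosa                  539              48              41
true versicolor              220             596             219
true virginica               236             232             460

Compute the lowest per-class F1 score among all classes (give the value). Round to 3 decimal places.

0.558

Per-class F1 score (2·TP/(2·TP+FP+FN)):
  setosa: TP=539, FP=220+236=456, FN=48+41=89 → 1078/1623 = 0.6642
  versicolor: TP=596, FP=48+232=280, FN=220+219=439 → 1192/1911 = 0.6238
  virginica: TP=460, FP=41+219=260, FN=236+232=468 → 920/1648 = 0.5583
Lowest is class 'virginica' with F1 score = 0.558.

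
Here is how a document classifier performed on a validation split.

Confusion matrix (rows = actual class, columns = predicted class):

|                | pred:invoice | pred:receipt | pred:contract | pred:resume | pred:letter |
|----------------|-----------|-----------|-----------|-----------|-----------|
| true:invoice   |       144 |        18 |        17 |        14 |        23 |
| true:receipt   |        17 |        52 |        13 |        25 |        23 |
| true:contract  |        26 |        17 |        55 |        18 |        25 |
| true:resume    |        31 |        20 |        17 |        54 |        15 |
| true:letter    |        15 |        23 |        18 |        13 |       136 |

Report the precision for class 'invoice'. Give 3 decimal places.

Take TP from the diagonal, FP from the rest of the 'invoice' prediction marginal, FN from the rest of the 'invoice' actual marginal.
precision = TP/(TP+FP).
invoice: TP=144, FP=17+26+31+15=89 → 144/233 = 0.6180

0.618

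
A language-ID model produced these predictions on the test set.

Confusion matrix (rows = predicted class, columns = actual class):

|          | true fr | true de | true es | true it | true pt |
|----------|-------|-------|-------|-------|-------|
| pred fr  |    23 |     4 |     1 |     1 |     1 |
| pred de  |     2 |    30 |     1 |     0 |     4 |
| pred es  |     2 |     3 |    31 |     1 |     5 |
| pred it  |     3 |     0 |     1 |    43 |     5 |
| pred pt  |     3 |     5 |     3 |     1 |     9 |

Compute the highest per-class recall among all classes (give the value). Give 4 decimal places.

Per-class recall (TP/(TP+FN)):
  fr: TP=23, FN=2+2+3+3=10 → 23/33 = 0.69697
  de: TP=30, FN=4+3+0+5=12 → 30/42 = 0.71429
  es: TP=31, FN=1+1+1+3=6 → 31/37 = 0.83784
  it: TP=43, FN=1+0+1+1=3 → 43/46 = 0.93478
  pt: TP=9, FN=1+4+5+5=15 → 9/24 = 0.37500
Highest is class 'it' with recall = 0.9348.

0.9348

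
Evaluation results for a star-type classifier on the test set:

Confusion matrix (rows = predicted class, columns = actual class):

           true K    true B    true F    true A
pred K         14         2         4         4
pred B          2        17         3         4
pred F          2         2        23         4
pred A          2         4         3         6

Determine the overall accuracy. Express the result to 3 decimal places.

0.625

Accuracy = trace / total = (14+17+23+6=60) / 96 = 60/96 = 0.625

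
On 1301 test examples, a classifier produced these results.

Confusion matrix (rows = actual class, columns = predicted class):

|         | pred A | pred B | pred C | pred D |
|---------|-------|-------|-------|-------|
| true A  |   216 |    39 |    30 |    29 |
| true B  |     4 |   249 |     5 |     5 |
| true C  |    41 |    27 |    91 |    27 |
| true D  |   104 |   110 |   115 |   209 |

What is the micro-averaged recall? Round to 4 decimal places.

Micro-averaging pools counts across classes: ΣTP=765, ΣFP=536, ΣFN=536.
Micro-recall = TP/(TP+FN) on pooled counts = 0.5880 (equals overall accuracy in single-label multiclass).

0.5880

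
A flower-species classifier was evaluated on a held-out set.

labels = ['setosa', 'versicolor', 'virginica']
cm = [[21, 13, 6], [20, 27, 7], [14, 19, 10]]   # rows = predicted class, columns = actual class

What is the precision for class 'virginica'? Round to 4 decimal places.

0.2326

precision = TP/(TP+FP).
virginica: TP=10, FP=14+19=33 → 10/43 = 0.23256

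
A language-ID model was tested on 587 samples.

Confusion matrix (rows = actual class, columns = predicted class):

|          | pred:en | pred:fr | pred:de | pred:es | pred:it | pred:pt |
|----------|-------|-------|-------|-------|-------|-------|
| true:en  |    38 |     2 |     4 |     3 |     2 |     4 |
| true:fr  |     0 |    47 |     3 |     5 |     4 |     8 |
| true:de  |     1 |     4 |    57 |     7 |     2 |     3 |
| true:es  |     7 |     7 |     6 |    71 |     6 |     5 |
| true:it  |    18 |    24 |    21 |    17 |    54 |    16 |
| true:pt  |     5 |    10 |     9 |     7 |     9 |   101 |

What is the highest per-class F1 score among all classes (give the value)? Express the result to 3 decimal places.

0.727

Per-class F1 score (2·TP/(2·TP+FP+FN)):
  en: TP=38, FP=0+1+7+18+5=31, FN=2+4+3+2+4=15 → 76/122 = 0.6230
  fr: TP=47, FP=2+4+7+24+10=47, FN=0+3+5+4+8=20 → 94/161 = 0.5839
  de: TP=57, FP=4+3+6+21+9=43, FN=1+4+7+2+3=17 → 114/174 = 0.6552
  es: TP=71, FP=3+5+7+17+7=39, FN=7+7+6+6+5=31 → 142/212 = 0.6698
  it: TP=54, FP=2+4+2+6+9=23, FN=18+24+21+17+16=96 → 108/227 = 0.4758
  pt: TP=101, FP=4+8+3+5+16=36, FN=5+10+9+7+9=40 → 202/278 = 0.7266
Highest is class 'pt' with F1 score = 0.727.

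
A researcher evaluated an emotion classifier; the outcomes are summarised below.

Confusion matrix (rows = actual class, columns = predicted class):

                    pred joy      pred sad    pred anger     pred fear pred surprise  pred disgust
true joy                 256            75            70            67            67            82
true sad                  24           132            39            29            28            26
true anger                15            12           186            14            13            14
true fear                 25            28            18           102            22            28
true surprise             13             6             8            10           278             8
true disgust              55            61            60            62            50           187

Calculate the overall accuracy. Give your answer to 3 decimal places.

0.526

Accuracy = trace / total = (256+132+186+102+278+187=1141) / 2170 = 1141/2170 = 0.526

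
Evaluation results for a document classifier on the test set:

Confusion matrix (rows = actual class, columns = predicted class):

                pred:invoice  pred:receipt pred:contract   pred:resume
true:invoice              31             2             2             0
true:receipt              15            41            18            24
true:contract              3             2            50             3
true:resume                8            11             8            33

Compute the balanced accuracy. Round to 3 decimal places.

0.679

Balanced accuracy = mean of per-class recall.
  invoice: recall = 31/35 = 0.8857
  receipt: recall = 41/98 = 0.4184
  contract: recall = 50/58 = 0.8621
  resume: recall = 33/60 = 0.5500
Mean = (0.8857 + 0.4184 + 0.8621 + 0.5500) / 4 = 0.679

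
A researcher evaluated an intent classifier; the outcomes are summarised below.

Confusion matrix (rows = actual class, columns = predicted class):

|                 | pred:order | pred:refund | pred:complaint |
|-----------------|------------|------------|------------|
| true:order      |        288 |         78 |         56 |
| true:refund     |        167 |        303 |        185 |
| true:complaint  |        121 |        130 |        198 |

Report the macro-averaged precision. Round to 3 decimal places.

0.515

Per-class precision (TP/(TP+FP)):
  order: TP=288, FP=167+121=288 → 288/576 = 0.5000
  refund: TP=303, FP=78+130=208 → 303/511 = 0.5930
  complaint: TP=198, FP=56+185=241 → 198/439 = 0.4510
Macro-precision = mean = (0.5000 + 0.5930 + 0.4510) / 3 = 0.515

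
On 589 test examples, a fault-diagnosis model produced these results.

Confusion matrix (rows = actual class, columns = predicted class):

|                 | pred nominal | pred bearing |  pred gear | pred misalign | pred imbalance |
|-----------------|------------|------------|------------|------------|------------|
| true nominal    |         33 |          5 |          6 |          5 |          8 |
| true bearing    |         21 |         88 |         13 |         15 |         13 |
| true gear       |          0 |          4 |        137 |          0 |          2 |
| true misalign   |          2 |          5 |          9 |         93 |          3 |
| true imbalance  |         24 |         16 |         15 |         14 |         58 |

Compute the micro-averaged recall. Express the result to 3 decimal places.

Micro-averaging pools counts across classes: ΣTP=409, ΣFP=180, ΣFN=180.
Micro-recall = TP/(TP+FN) on pooled counts = 0.694 (equals overall accuracy in single-label multiclass).

0.694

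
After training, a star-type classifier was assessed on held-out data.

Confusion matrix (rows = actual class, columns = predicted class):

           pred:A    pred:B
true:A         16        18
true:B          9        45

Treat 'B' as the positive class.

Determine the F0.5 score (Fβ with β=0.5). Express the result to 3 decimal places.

Fβ = (1+β²)·TP / ((1+β²)·TP + β²·FN + FP), with β²=1/4
= 1.25·45 / (1.25·45 + 0.25·9 + 18) = 0.735

0.735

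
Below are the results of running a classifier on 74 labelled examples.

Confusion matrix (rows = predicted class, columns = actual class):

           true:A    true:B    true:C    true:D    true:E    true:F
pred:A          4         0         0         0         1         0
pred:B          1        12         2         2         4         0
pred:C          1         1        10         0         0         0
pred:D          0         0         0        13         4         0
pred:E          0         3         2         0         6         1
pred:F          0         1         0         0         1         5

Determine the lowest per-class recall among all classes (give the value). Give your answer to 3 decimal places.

0.375

Per-class recall (TP/(TP+FN)):
  A: TP=4, FN=1+1+0+0+0=2 → 4/6 = 0.6667
  B: TP=12, FN=0+1+0+3+1=5 → 12/17 = 0.7059
  C: TP=10, FN=0+2+0+2+0=4 → 10/14 = 0.7143
  D: TP=13, FN=0+2+0+0+0=2 → 13/15 = 0.8667
  E: TP=6, FN=1+4+0+4+1=10 → 6/16 = 0.3750
  F: TP=5, FN=0+0+0+0+1=1 → 5/6 = 0.8333
Lowest is class 'E' with recall = 0.375.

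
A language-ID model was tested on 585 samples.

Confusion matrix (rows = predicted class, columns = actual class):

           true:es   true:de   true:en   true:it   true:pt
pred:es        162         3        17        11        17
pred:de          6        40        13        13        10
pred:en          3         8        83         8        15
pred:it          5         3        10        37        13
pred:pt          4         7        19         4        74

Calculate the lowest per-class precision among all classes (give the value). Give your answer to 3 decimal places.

Per-class precision (TP/(TP+FP)):
  es: TP=162, FP=3+17+11+17=48 → 162/210 = 0.7714
  de: TP=40, FP=6+13+13+10=42 → 40/82 = 0.4878
  en: TP=83, FP=3+8+8+15=34 → 83/117 = 0.7094
  it: TP=37, FP=5+3+10+13=31 → 37/68 = 0.5441
  pt: TP=74, FP=4+7+19+4=34 → 74/108 = 0.6852
Lowest is class 'de' with precision = 0.488.

0.488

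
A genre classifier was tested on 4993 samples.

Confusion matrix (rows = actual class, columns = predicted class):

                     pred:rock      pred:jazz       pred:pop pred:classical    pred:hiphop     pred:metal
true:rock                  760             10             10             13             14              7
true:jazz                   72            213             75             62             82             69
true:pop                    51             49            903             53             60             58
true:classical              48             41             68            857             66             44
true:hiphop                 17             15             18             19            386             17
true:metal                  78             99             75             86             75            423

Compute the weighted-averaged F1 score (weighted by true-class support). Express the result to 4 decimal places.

Per-class F1 score (2·TP/(2·TP+FP+FN)):
  rock: TP=760, FP=72+51+48+17+78=266, FN=10+10+13+14+7=54 → 1520/1840 = 0.82609
  jazz: TP=213, FP=10+49+41+15+99=214, FN=72+75+62+82+69=360 → 426/1000 = 0.42600
  pop: TP=903, FP=10+75+68+18+75=246, FN=51+49+53+60+58=271 → 1806/2323 = 0.77744
  classical: TP=857, FP=13+62+53+19+86=233, FN=48+41+68+66+44=267 → 1714/2214 = 0.77416
  hiphop: TP=386, FP=14+82+60+66+75=297, FN=17+15+18+19+17=86 → 772/1155 = 0.66840
  metal: TP=423, FP=7+69+58+44+17=195, FN=78+99+75+86+75=413 → 846/1454 = 0.58184
Weighted-F1 score = Σ (supportᵢ/N)·F1 scoreᵢ with N=4993: (814/4993)·0.82609 + (573/4993)·0.42600 + (1174/4993)·0.77744 + (1124/4993)·0.77416 + (472/4993)·0.66840 + (836/4993)·0.58184 = 0.7012

0.7012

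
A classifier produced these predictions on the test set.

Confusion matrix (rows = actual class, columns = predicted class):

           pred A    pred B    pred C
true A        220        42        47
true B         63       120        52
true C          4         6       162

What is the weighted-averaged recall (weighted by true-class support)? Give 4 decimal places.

0.7011

Per-class recall (TP/(TP+FN)):
  A: TP=220, FN=42+47=89 → 220/309 = 0.71197
  B: TP=120, FN=63+52=115 → 120/235 = 0.51064
  C: TP=162, FN=4+6=10 → 162/172 = 0.94186
Weighted-recall = Σ (supportᵢ/N)·recallᵢ with N=716: (309/716)·0.71197 + (235/716)·0.51064 + (172/716)·0.94186 = 0.7011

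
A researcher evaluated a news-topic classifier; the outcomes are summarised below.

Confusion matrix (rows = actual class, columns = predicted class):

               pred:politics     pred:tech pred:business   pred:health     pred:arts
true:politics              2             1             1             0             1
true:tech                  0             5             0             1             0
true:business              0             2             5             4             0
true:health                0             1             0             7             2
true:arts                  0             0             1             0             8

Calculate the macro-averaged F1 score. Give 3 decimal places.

0.646

Per-class F1 score (2·TP/(2·TP+FP+FN)):
  politics: TP=2, FP=0+0+0+0=0, FN=1+1+0+1=3 → 4/7 = 0.5714
  tech: TP=5, FP=1+2+1+0=4, FN=0+0+1+0=1 → 10/15 = 0.6667
  business: TP=5, FP=1+0+0+1=2, FN=0+2+4+0=6 → 10/18 = 0.5556
  health: TP=7, FP=0+1+4+0=5, FN=0+1+0+2=3 → 14/22 = 0.6364
  arts: TP=8, FP=1+0+0+2=3, FN=0+0+1+0=1 → 16/20 = 0.8000
Macro-F1 score = mean = (0.5714 + 0.6667 + 0.5556 + 0.6364 + 0.8000) / 5 = 0.646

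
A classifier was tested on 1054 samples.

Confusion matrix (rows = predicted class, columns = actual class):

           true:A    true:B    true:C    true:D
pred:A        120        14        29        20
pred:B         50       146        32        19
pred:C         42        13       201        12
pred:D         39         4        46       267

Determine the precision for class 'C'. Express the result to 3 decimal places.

0.750

Treat 'C' as positive and all other classes as negative.
precision = TP/(TP+FP).
C: TP=201, FP=42+13+12=67 → 201/268 = 0.7500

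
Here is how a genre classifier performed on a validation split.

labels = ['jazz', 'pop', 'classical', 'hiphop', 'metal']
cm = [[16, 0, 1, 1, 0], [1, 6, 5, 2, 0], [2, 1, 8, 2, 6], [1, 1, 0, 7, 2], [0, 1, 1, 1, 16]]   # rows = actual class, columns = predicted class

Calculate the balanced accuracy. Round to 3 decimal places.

0.643

Balanced accuracy = mean of per-class recall.
  jazz: recall = 16/18 = 0.8889
  pop: recall = 6/14 = 0.4286
  classical: recall = 8/19 = 0.4211
  hiphop: recall = 7/11 = 0.6364
  metal: recall = 16/19 = 0.8421
Mean = (0.8889 + 0.4286 + 0.4211 + 0.6364 + 0.8421) / 5 = 0.643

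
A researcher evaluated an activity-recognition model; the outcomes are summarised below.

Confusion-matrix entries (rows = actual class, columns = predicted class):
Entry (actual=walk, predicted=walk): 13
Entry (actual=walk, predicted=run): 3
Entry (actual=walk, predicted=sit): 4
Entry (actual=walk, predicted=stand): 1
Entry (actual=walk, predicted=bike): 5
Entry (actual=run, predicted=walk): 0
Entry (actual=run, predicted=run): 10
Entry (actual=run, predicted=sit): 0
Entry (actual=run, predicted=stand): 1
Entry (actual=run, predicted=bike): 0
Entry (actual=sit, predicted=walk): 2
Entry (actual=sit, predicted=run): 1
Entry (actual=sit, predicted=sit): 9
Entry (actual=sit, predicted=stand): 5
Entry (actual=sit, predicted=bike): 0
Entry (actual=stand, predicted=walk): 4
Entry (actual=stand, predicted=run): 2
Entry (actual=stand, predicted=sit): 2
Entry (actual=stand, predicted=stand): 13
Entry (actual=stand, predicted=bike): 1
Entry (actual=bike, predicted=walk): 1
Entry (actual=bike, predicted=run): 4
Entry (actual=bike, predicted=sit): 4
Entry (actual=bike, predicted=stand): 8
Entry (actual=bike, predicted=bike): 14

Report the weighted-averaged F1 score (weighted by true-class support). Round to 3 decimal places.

Per-class F1 score (2·TP/(2·TP+FP+FN)):
  walk: TP=13, FP=0+2+4+1=7, FN=3+4+1+5=13 → 26/46 = 0.5652
  run: TP=10, FP=3+1+2+4=10, FN=0+0+1+0=1 → 20/31 = 0.6452
  sit: TP=9, FP=4+0+2+4=10, FN=2+1+5+0=8 → 18/36 = 0.5000
  stand: TP=13, FP=1+1+5+8=15, FN=4+2+2+1=9 → 26/50 = 0.5200
  bike: TP=14, FP=5+0+0+1=6, FN=1+4+4+8=17 → 28/51 = 0.5490
Weighted-F1 score = Σ (supportᵢ/N)·F1 scoreᵢ with N=107: (26/107)·0.5652 + (11/107)·0.6452 + (17/107)·0.5000 + (22/107)·0.5200 + (31/107)·0.5490 = 0.549

0.549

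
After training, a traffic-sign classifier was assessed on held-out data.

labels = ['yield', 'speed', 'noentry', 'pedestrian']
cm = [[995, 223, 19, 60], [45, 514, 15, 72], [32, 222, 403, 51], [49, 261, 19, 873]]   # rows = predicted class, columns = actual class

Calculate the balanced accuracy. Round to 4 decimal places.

0.7548

Balanced accuracy = mean of per-class recall.
  yield: recall = 995/1121 = 0.88760
  speed: recall = 514/1220 = 0.42131
  noentry: recall = 403/456 = 0.88377
  pedestrian: recall = 873/1056 = 0.82670
Mean = (0.88760 + 0.42131 + 0.88377 + 0.82670) / 4 = 0.7548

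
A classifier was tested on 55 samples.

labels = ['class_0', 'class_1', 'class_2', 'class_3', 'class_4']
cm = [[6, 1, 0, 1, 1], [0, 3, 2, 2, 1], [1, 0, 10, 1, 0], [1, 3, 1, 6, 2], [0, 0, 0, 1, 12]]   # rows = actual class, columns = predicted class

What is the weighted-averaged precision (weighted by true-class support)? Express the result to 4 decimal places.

Per-class precision (TP/(TP+FP)):
  class_0: TP=6, FP=0+1+1+0=2 → 6/8 = 0.75000
  class_1: TP=3, FP=1+0+3+0=4 → 3/7 = 0.42857
  class_2: TP=10, FP=0+2+1+0=3 → 10/13 = 0.76923
  class_3: TP=6, FP=1+2+1+1=5 → 6/11 = 0.54545
  class_4: TP=12, FP=1+1+0+2=4 → 12/16 = 0.75000
Weighted-precision = Σ (supportᵢ/N)·precisionᵢ with N=55: (9/55)·0.75000 + (8/55)·0.42857 + (12/55)·0.76923 + (13/55)·0.54545 + (13/55)·0.75000 = 0.6591

0.6591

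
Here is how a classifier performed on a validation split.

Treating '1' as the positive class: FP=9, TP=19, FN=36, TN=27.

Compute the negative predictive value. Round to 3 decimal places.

NPV = TN/(TN+FN) = 27/(27+36) = 0.429

0.429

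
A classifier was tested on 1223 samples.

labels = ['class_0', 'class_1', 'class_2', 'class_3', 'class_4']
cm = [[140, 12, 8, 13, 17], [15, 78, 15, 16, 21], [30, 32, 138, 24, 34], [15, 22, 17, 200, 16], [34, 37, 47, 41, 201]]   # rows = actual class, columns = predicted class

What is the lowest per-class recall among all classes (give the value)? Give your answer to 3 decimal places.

0.535

Per-class recall (TP/(TP+FN)):
  class_0: TP=140, FN=12+8+13+17=50 → 140/190 = 0.7368
  class_1: TP=78, FN=15+15+16+21=67 → 78/145 = 0.5379
  class_2: TP=138, FN=30+32+24+34=120 → 138/258 = 0.5349
  class_3: TP=200, FN=15+22+17+16=70 → 200/270 = 0.7407
  class_4: TP=201, FN=34+37+47+41=159 → 201/360 = 0.5583
Lowest is class 'class_2' with recall = 0.535.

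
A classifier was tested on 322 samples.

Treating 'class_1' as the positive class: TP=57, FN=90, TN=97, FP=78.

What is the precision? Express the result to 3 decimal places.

0.422

Precision = TP/(TP+FP) = 57/(57+78) = 57/135 = 0.422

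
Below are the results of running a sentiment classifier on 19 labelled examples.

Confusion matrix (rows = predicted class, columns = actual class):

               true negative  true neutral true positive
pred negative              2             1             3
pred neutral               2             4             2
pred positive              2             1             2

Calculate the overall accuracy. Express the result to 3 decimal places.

Accuracy = trace / total = (2+4+2=8) / 19 = 8/19 = 0.421

0.421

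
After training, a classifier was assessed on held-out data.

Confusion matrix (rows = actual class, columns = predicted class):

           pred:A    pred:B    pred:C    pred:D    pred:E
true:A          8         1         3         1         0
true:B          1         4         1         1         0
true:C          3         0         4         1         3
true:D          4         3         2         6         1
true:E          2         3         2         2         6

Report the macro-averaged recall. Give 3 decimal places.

Per-class recall (TP/(TP+FN)):
  A: TP=8, FN=1+3+1+0=5 → 8/13 = 0.6154
  B: TP=4, FN=1+1+1+0=3 → 4/7 = 0.5714
  C: TP=4, FN=3+0+1+3=7 → 4/11 = 0.3636
  D: TP=6, FN=4+3+2+1=10 → 6/16 = 0.3750
  E: TP=6, FN=2+3+2+2=9 → 6/15 = 0.4000
Macro-recall = mean = (0.6154 + 0.5714 + 0.3636 + 0.3750 + 0.4000) / 5 = 0.465

0.465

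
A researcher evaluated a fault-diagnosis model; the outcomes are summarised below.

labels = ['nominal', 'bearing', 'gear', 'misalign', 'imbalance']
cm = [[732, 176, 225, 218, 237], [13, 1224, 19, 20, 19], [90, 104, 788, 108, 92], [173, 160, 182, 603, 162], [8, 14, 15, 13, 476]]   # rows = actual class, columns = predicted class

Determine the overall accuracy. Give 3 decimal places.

0.651

Accuracy = trace / total = (732+1224+788+603+476=3823) / 5871 = 3823/5871 = 0.651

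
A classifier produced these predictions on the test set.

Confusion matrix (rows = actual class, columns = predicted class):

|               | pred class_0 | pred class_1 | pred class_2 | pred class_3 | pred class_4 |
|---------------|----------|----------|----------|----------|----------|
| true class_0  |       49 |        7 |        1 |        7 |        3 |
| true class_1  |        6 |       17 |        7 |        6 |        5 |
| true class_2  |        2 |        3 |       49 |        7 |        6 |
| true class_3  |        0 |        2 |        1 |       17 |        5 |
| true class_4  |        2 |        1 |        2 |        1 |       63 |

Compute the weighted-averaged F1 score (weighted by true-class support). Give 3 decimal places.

Per-class F1 score (2·TP/(2·TP+FP+FN)):
  class_0: TP=49, FP=6+2+0+2=10, FN=7+1+7+3=18 → 98/126 = 0.7778
  class_1: TP=17, FP=7+3+2+1=13, FN=6+7+6+5=24 → 34/71 = 0.4789
  class_2: TP=49, FP=1+7+1+2=11, FN=2+3+7+6=18 → 98/127 = 0.7717
  class_3: TP=17, FP=7+6+7+1=21, FN=0+2+1+5=8 → 34/63 = 0.5397
  class_4: TP=63, FP=3+5+6+5=19, FN=2+1+2+1=6 → 126/151 = 0.8344
Weighted-F1 score = Σ (supportᵢ/N)·F1 scoreᵢ with N=269: (67/269)·0.7778 + (41/269)·0.4789 + (67/269)·0.7717 + (25/269)·0.5397 + (69/269)·0.8344 = 0.723

0.723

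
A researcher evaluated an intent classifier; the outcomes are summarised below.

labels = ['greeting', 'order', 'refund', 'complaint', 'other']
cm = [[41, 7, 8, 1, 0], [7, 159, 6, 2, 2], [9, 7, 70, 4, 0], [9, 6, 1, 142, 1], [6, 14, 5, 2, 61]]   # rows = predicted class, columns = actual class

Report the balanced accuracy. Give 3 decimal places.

0.813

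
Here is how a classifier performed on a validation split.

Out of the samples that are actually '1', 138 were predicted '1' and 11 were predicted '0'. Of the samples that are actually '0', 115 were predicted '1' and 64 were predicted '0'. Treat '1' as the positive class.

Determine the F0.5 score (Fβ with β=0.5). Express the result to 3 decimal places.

0.594

Fβ = (1+β²)·TP / ((1+β²)·TP + β²·FN + FP), with β²=1/4
= 1.25·138 / (1.25·138 + 0.25·11 + 115) = 0.594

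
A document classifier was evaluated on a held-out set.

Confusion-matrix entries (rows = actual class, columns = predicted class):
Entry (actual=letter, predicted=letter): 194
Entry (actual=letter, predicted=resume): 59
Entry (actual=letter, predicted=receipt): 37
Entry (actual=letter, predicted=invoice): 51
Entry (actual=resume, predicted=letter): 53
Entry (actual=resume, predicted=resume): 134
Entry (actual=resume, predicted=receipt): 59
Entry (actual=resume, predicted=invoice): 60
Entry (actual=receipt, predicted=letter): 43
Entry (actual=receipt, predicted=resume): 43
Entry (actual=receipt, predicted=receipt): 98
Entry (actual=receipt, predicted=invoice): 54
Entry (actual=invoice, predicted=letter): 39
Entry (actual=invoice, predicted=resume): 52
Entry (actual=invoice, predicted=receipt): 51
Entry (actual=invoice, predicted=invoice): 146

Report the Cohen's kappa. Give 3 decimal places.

Observed agreement pₒ = trace/N = 572/1173 = 0.4876
Expected agreement pₑ = Σ (rowᵢ·colᵢ)/N² = (341·329 + 306·288 + 238·245 + 288·311)/1173² = 0.2531
κ = (pₒ − pₑ)/(1 − pₑ) = (0.4876 − 0.2531)/(1 − 0.2531) = 0.314

0.314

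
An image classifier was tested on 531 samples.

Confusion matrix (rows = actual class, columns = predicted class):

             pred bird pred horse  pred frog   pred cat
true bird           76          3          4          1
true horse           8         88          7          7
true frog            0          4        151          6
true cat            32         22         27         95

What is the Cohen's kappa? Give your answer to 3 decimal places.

0.694

Observed agreement pₒ = trace/N = 410/531 = 0.7721
Expected agreement pₑ = Σ (rowᵢ·colᵢ)/N² = (84·116 + 110·117 + 161·189 + 176·109)/531² = 0.2562
κ = (pₒ − pₑ)/(1 − pₑ) = (0.7721 − 0.2562)/(1 − 0.2562) = 0.694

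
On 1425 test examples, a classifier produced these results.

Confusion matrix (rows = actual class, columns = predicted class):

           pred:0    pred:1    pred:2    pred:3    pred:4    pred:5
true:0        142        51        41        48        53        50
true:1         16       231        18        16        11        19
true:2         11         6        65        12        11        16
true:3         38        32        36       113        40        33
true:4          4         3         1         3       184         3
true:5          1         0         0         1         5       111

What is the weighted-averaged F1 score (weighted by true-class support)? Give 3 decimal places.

0.577

Per-class F1 score (2·TP/(2·TP+FP+FN)):
  0: TP=142, FP=16+11+38+4+1=70, FN=51+41+48+53+50=243 → 284/597 = 0.4757
  1: TP=231, FP=51+6+32+3+0=92, FN=16+18+16+11+19=80 → 462/634 = 0.7287
  2: TP=65, FP=41+18+36+1+0=96, FN=11+6+12+11+16=56 → 130/282 = 0.4610
  3: TP=113, FP=48+16+12+3+1=80, FN=38+32+36+40+33=179 → 226/485 = 0.4660
  4: TP=184, FP=53+11+11+40+5=120, FN=4+3+1+3+3=14 → 368/502 = 0.7331
  5: TP=111, FP=50+19+16+33+3=121, FN=1+0+0+1+5=7 → 222/350 = 0.6343
Weighted-F1 score = Σ (supportᵢ/N)·F1 scoreᵢ with N=1425: (385/1425)·0.4757 + (311/1425)·0.7287 + (121/1425)·0.4610 + (292/1425)·0.4660 + (198/1425)·0.7331 + (118/1425)·0.6343 = 0.577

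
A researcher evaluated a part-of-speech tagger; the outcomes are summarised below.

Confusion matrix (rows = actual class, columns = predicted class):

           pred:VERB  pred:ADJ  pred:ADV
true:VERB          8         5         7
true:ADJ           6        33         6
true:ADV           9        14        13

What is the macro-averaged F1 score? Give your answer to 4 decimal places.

Per-class F1 score (2·TP/(2·TP+FP+FN)):
  VERB: TP=8, FP=6+9=15, FN=5+7=12 → 16/43 = 0.37209
  ADJ: TP=33, FP=5+14=19, FN=6+6=12 → 66/97 = 0.68041
  ADV: TP=13, FP=7+6=13, FN=9+14=23 → 26/62 = 0.41935
Macro-F1 score = mean = (0.37209 + 0.68041 + 0.41935) / 3 = 0.4906

0.4906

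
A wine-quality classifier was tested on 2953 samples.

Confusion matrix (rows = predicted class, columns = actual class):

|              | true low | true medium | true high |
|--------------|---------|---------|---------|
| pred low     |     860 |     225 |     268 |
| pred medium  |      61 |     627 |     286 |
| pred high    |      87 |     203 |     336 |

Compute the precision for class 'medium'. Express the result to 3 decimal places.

0.644

One-vs-rest for 'medium': TP = diagonal; FP = other classes predicted 'medium'; FN = 'medium' predicted as other.
precision = TP/(TP+FP).
medium: TP=627, FP=61+286=347 → 627/974 = 0.6437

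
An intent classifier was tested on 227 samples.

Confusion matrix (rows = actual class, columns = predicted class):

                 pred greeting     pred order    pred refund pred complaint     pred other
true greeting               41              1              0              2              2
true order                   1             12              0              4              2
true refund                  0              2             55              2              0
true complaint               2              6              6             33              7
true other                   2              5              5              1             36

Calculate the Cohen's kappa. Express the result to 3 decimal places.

Observed agreement pₒ = trace/N = 177/227 = 0.7797
Expected agreement pₑ = Σ (rowᵢ·colᵢ)/N² = (46·46 + 19·26 + 59·66 + 54·42 + 49·47)/227² = 0.2149
κ = (pₒ − pₑ)/(1 − pₑ) = (0.7797 − 0.2149)/(1 − 0.2149) = 0.719

0.719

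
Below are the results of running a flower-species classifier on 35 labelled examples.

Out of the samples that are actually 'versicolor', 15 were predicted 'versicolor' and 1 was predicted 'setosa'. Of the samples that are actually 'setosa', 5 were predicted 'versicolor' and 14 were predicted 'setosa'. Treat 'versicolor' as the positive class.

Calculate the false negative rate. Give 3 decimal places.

0.063

FNR = FN/(FN+TP) = 1/(1+15) = 0.063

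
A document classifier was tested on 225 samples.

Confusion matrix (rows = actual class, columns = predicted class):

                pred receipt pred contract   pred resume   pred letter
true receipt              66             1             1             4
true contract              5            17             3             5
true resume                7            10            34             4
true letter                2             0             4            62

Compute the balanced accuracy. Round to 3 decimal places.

0.753

Balanced accuracy = mean of per-class recall.
  receipt: recall = 66/72 = 0.9167
  contract: recall = 17/30 = 0.5667
  resume: recall = 34/55 = 0.6182
  letter: recall = 62/68 = 0.9118
Mean = (0.9167 + 0.5667 + 0.6182 + 0.9118) / 4 = 0.753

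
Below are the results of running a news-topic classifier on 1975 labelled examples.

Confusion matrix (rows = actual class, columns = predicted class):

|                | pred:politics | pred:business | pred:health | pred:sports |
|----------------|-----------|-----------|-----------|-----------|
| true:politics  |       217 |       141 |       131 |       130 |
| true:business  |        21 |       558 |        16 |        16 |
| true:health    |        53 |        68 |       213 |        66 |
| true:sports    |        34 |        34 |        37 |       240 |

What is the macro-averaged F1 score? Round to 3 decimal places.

0.597

Per-class F1 score (2·TP/(2·TP+FP+FN)):
  politics: TP=217, FP=21+53+34=108, FN=141+131+130=402 → 434/944 = 0.4597
  business: TP=558, FP=141+68+34=243, FN=21+16+16=53 → 1116/1412 = 0.7904
  health: TP=213, FP=131+16+37=184, FN=53+68+66=187 → 426/797 = 0.5345
  sports: TP=240, FP=130+16+66=212, FN=34+34+37=105 → 480/797 = 0.6023
Macro-F1 score = mean = (0.4597 + 0.7904 + 0.5345 + 0.6023) / 4 = 0.597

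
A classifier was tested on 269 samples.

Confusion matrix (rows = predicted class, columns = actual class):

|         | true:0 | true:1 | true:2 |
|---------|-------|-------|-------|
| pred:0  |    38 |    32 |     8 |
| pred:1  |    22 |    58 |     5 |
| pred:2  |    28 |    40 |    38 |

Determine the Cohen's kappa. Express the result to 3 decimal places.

0.259

Observed agreement pₒ = trace/N = 134/269 = 0.4981
Expected agreement pₑ = Σ (rowᵢ·colᵢ)/N² = (88·78 + 130·85 + 51·106)/269² = 0.3223
κ = (pₒ − pₑ)/(1 − pₑ) = (0.4981 − 0.3223)/(1 − 0.3223) = 0.259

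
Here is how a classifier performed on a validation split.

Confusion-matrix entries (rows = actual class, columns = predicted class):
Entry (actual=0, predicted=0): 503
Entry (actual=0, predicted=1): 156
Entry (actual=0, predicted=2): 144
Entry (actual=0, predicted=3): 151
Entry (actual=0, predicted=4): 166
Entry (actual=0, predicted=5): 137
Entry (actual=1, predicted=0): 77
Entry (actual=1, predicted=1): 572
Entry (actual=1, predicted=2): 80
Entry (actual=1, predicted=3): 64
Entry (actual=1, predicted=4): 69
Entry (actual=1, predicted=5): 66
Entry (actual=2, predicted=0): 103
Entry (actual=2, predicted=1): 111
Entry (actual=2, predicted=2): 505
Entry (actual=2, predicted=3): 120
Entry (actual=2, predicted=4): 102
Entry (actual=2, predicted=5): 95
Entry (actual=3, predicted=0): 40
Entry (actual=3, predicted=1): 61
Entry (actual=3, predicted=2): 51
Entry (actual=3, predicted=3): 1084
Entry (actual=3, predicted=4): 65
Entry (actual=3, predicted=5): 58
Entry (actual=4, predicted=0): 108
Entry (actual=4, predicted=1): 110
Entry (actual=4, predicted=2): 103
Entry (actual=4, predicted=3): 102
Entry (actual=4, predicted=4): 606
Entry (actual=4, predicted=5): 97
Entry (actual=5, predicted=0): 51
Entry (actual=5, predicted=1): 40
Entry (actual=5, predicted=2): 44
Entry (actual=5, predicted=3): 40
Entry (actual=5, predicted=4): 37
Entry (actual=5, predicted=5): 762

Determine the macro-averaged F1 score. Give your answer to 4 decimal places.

Per-class F1 score (2·TP/(2·TP+FP+FN)):
  0: TP=503, FP=77+103+40+108+51=379, FN=156+144+151+166+137=754 → 1006/2139 = 0.47031
  1: TP=572, FP=156+111+61+110+40=478, FN=77+80+64+69+66=356 → 1144/1978 = 0.57836
  2: TP=505, FP=144+80+51+103+44=422, FN=103+111+120+102+95=531 → 1010/1963 = 0.51452
  3: TP=1084, FP=151+64+120+102+40=477, FN=40+61+51+65+58=275 → 2168/2920 = 0.74247
  4: TP=606, FP=166+69+102+65+37=439, FN=108+110+103+102+97=520 → 1212/2171 = 0.55827
  5: TP=762, FP=137+66+95+58+97=453, FN=51+40+44+40+37=212 → 1524/2189 = 0.69621
Macro-F1 score = mean = (0.47031 + 0.57836 + 0.51452 + 0.74247 + 0.55827 + 0.69621) / 6 = 0.5934

0.5934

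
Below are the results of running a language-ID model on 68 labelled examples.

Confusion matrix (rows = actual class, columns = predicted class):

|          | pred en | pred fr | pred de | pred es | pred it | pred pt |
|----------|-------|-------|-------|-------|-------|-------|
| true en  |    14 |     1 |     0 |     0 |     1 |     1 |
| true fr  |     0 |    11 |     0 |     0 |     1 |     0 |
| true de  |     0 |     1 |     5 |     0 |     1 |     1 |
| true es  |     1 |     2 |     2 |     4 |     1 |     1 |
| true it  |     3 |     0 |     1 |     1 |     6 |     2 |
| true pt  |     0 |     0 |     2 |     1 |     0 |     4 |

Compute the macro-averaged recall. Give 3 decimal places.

Per-class recall (TP/(TP+FN)):
  en: TP=14, FN=1+0+0+1+1=3 → 14/17 = 0.8235
  fr: TP=11, FN=0+0+0+1+0=1 → 11/12 = 0.9167
  de: TP=5, FN=0+1+0+1+1=3 → 5/8 = 0.6250
  es: TP=4, FN=1+2+2+1+1=7 → 4/11 = 0.3636
  it: TP=6, FN=3+0+1+1+2=7 → 6/13 = 0.4615
  pt: TP=4, FN=0+0+2+1+0=3 → 4/7 = 0.5714
Macro-recall = mean = (0.8235 + 0.9167 + 0.6250 + 0.3636 + 0.4615 + 0.5714) / 6 = 0.627

0.627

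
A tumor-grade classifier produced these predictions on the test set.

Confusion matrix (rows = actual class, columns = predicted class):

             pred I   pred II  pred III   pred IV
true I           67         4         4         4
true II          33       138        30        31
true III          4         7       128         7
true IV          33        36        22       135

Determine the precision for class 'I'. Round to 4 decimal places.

0.4891

One-vs-rest for 'I': TP = diagonal; FP = other classes predicted 'I'; FN = 'I' predicted as other.
precision = TP/(TP+FP).
I: TP=67, FP=33+4+33=70 → 67/137 = 0.48905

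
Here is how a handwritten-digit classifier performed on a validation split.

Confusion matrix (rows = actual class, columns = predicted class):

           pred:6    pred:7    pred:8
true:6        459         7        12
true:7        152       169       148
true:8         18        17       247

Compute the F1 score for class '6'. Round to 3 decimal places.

0.829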